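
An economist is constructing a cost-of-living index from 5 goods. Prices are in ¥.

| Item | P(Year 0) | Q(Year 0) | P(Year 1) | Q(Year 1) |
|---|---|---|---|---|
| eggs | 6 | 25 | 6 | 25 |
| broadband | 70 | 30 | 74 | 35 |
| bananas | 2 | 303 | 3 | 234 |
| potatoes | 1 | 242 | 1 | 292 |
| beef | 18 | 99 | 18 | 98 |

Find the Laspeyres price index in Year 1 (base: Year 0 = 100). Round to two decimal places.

108.67

Laspeyres price index uses base-period quantities as weights.
ΣP(Year 1)·Q(Year 0) = 6×25 + 74×30 + 3×303 + 1×242 + 18×99 = 150 + 2220 + 909 + 242 + 1782 = 5303
ΣP(Year 0)·Q(Year 0) = 6×25 + 70×30 + 2×303 + 1×242 + 18×99 = 150 + 2100 + 606 + 242 + 1782 = 4880
Index = 5303 / 4880 × 100 = 108.6680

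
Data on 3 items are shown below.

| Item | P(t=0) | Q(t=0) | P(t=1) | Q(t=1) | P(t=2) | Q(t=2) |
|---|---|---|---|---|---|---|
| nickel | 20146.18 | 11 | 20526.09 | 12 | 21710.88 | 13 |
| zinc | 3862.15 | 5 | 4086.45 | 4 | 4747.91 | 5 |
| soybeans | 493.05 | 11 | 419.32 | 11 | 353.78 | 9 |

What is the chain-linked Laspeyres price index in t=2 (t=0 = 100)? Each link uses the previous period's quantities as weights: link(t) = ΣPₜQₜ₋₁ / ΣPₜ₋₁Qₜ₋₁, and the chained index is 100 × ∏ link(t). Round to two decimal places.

107.97

Link t=0→t=1:
ΣP(t=1)Q(t=0) = 20526.09×11 + 4086.45×5 + 419.32×11 = 225786.99 + 20432.25 + 4612.52 = 250831.76
ΣP(t=0)Q(t=0) = 20146.18×11 + 3862.15×5 + 493.05×11 = 221607.98 + 19310.75 + 5423.55 = 246342.28
link = 250831.76/246342.28 = 1.018225
Link t=1→t=2:
ΣP(t=2)Q(t=1) = 21710.88×12 + 4747.91×4 + 353.78×11 = 260530.56 + 18991.64 + 3891.58 = 283413.78
ΣP(t=1)Q(t=1) = 20526.09×12 + 4086.45×4 + 419.32×11 = 246313.08 + 16345.8 + 4612.52 = 267271.4
link = 283413.78/267271.4 = 1.060397
Chained index = 100 × 1.018225 × 1.060397 = 107.9722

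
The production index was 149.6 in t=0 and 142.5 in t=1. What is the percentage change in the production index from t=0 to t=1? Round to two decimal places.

Change = (142.5 − 149.6) / 149.6 × 100
       = -7.1 / 149.6 × 100 = -4.7460%

-4.75%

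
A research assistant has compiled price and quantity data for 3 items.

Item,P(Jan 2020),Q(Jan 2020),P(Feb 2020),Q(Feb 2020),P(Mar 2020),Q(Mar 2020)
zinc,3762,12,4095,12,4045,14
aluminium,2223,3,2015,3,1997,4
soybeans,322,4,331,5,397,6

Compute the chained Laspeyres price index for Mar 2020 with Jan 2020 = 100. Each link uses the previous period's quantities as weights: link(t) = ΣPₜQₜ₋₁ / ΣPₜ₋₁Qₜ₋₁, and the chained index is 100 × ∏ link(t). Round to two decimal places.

105.81

Link Jan 2020→Feb 2020:
ΣP(Feb 2020)Q(Jan 2020) = 4095×12 + 2015×3 + 331×4 = 49140 + 6045 + 1324 = 56509
ΣP(Jan 2020)Q(Jan 2020) = 3762×12 + 2223×3 + 322×4 = 45144 + 6669 + 1288 = 53101
link = 56509/53101 = 1.064180
Link Feb 2020→Mar 2020:
ΣP(Mar 2020)Q(Feb 2020) = 4045×12 + 1997×3 + 397×5 = 48540 + 5991 + 1985 = 56516
ΣP(Feb 2020)Q(Feb 2020) = 4095×12 + 2015×3 + 331×5 = 49140 + 6045 + 1655 = 56840
link = 56516/56840 = 0.994300
Chained index = 100 × 1.064180 × 0.994300 = 105.8114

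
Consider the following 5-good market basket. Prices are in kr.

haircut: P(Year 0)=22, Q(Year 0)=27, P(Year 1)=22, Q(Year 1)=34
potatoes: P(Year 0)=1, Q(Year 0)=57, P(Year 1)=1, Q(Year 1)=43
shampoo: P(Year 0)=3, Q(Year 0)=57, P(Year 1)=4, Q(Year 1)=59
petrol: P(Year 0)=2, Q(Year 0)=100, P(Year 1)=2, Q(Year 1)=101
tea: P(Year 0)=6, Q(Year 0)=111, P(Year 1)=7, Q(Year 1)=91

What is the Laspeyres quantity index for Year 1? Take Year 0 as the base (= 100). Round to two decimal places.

101.66

Laspeyres quantity index uses base-period prices as weights.
ΣP(Year 0)·Q(Year 1) = 22×34 + 1×43 + 3×59 + 2×101 + 6×91 = 748 + 43 + 177 + 202 + 546 = 1716
ΣP(Year 0)·Q(Year 0) = 22×27 + 1×57 + 3×57 + 2×100 + 6×111 = 594 + 57 + 171 + 200 + 666 = 1688
Index = 1716 / 1688 × 100 = 101.6588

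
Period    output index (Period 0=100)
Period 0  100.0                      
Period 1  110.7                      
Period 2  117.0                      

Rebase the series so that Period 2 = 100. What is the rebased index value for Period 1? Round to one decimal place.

Rebased(Period 1) = 110.7 / 117.0 × 100 = 94.6154

94.6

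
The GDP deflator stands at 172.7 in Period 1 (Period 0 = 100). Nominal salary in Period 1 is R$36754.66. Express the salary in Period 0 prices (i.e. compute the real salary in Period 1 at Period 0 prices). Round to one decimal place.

Real = Nominal ÷ (Index/100) = 36754.66 ÷ (172.7/100)
     = 36754.66 ÷ 1.727 = 21282.3741

21282.4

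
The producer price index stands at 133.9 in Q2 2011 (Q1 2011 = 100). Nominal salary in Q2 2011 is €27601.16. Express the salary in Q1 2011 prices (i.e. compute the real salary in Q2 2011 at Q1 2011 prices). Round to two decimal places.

Real = Nominal ÷ (Index/100) = 27601.16 ÷ (133.9/100)
     = 27601.16 ÷ 1.339 = 20613.2636

20613.26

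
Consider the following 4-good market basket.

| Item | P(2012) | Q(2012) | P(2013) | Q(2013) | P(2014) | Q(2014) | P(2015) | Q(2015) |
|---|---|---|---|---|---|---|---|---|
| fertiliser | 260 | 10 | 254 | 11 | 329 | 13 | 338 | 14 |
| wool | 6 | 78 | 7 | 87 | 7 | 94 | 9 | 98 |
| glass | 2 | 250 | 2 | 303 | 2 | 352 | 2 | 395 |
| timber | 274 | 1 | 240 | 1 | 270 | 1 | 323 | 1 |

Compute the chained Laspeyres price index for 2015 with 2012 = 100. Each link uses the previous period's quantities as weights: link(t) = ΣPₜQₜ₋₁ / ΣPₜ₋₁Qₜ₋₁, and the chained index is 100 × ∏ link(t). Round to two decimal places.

Link 2012→2013:
ΣP(2013)Q(2012) = 254×10 + 7×78 + 2×250 + 240×1 = 2540 + 546 + 500 + 240 = 3826
ΣP(2012)Q(2012) = 260×10 + 6×78 + 2×250 + 274×1 = 2600 + 468 + 500 + 274 = 3842
link = 3826/3842 = 0.995836
Link 2013→2014:
ΣP(2014)Q(2013) = 329×11 + 7×87 + 2×303 + 270×1 = 3619 + 609 + 606 + 270 = 5104
ΣP(2013)Q(2013) = 254×11 + 7×87 + 2×303 + 240×1 = 2794 + 609 + 606 + 240 = 4249
link = 5104/4249 = 1.201224
Link 2014→2015:
ΣP(2015)Q(2014) = 338×13 + 9×94 + 2×352 + 323×1 = 4394 + 846 + 704 + 323 = 6267
ΣP(2014)Q(2014) = 329×13 + 7×94 + 2×352 + 270×1 = 4277 + 658 + 704 + 270 = 5909
link = 6267/5909 = 1.060586
Chained index = 100 × 0.995836 × 1.201224 × 1.060586 = 126.8695

126.87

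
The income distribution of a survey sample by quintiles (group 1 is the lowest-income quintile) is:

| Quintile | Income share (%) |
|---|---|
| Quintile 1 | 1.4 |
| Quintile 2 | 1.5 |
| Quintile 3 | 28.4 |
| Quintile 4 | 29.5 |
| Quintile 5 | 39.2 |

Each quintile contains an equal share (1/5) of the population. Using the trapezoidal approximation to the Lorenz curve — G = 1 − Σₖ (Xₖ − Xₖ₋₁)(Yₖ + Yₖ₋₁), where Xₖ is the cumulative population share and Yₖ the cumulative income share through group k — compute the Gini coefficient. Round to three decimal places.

Cumulative income shares Yₖ: 0.0140, 0.0290, 0.3130, 0.6080, 1.0000
Σ (Xₖ−Xₖ₋₁)(Yₖ+Yₖ₋₁) = (1/5)(0.0140+0.0000) + (1/5)(0.0290+0.0140) + (1/5)(0.3130+0.0290) + (1/5)(0.6080+0.3130) + (1/5)(1.0000+0.6080)
  = 0.0028 + 0.0086 + 0.0684 + 0.1842 + 0.3216 = 0.5856
G = 1 − 0.5856 = 0.4144

0.414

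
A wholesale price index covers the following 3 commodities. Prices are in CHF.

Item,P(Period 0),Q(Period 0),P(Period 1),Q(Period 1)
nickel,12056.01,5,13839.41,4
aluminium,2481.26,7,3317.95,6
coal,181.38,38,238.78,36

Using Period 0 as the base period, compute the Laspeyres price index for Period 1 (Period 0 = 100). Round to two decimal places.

120.06

Laspeyres price index uses base-period quantities as weights.
ΣP(Period 1)·Q(Period 0) = 13839.41×5 + 3317.95×7 + 238.78×38 = 69197.05 + 23225.65 + 9073.64 = 101496.34
ΣP(Period 0)·Q(Period 0) = 12056.01×5 + 2481.26×7 + 181.38×38 = 60280.05 + 17368.82 + 6892.44 = 84541.31
Index = 101496.34 / 84541.31 × 100 = 120.0553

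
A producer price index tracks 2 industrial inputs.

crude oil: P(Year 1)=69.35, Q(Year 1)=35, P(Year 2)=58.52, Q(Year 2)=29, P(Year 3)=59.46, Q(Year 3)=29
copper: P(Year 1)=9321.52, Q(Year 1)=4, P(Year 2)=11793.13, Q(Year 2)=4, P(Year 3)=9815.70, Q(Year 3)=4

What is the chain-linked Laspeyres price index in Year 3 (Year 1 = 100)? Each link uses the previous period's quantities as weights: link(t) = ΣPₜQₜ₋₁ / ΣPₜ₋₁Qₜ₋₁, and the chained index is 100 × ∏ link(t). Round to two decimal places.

Link Year 1→Year 2:
ΣP(Year 2)Q(Year 1) = 58.52×35 + 11793.13×4 = 2048.2 + 47172.52 = 49220.72
ΣP(Year 1)Q(Year 1) = 69.35×35 + 9321.52×4 = 2427.25 + 37286.08 = 39713.33
link = 49220.72/39713.33 = 1.239400
Link Year 2→Year 3:
ΣP(Year 3)Q(Year 2) = 59.46×29 + 9815.70×4 = 1724.34 + 39262.8 = 40987.14
ΣP(Year 2)Q(Year 2) = 58.52×29 + 11793.13×4 = 1697.08 + 47172.52 = 48869.6
link = 40987.14/48869.6 = 0.838704
Chained index = 100 × 1.239400 × 0.838704 = 103.9490

103.95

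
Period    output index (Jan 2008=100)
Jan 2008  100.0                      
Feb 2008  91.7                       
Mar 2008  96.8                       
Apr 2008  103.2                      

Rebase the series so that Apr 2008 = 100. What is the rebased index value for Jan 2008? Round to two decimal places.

Rebased(Jan 2008) = 100.0 / 103.2 × 100 = 96.8992

96.90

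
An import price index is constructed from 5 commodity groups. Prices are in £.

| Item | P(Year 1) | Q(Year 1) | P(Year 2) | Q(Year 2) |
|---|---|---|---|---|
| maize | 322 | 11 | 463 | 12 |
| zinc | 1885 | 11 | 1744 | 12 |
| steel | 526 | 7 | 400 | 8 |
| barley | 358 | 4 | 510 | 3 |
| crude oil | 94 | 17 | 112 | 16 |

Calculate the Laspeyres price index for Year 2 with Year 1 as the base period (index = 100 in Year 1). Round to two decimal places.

Laspeyres price index uses base-period quantities as weights.
ΣP(Year 2)·Q(Year 1) = 463×11 + 1744×11 + 400×7 + 510×4 + 112×17 = 5093 + 19184 + 2800 + 2040 + 1904 = 31021
ΣP(Year 1)·Q(Year 1) = 322×11 + 1885×11 + 526×7 + 358×4 + 94×17 = 3542 + 20735 + 3682 + 1432 + 1598 = 30989
Index = 31021 / 30989 × 100 = 100.1033

100.10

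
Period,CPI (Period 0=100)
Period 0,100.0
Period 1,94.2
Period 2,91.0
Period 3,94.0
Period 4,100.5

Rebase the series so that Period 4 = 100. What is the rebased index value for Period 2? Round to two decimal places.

90.55

Rebased(Period 2) = 91.0 / 100.5 × 100 = 90.5473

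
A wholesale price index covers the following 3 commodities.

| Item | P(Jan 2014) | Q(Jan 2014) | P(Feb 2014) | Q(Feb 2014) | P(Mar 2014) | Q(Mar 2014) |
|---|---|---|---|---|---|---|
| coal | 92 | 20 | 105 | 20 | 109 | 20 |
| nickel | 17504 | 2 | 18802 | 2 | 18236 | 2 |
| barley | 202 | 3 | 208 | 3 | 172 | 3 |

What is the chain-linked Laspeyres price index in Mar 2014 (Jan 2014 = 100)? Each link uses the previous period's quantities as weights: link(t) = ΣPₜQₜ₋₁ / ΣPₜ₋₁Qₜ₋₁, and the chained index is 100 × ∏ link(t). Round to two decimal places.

Link Jan 2014→Feb 2014:
ΣP(Feb 2014)Q(Jan 2014) = 105×20 + 18802×2 + 208×3 = 2100 + 37604 + 624 = 40328
ΣP(Jan 2014)Q(Jan 2014) = 92×20 + 17504×2 + 202×3 = 1840 + 35008 + 606 = 37454
link = 40328/37454 = 1.076734
Link Feb 2014→Mar 2014:
ΣP(Mar 2014)Q(Feb 2014) = 109×20 + 18236×2 + 172×3 = 2180 + 36472 + 516 = 39168
ΣP(Feb 2014)Q(Feb 2014) = 105×20 + 18802×2 + 208×3 = 2100 + 37604 + 624 = 40328
link = 39168/40328 = 0.971236
Chained index = 100 × 1.076734 × 0.971236 = 104.5763

104.58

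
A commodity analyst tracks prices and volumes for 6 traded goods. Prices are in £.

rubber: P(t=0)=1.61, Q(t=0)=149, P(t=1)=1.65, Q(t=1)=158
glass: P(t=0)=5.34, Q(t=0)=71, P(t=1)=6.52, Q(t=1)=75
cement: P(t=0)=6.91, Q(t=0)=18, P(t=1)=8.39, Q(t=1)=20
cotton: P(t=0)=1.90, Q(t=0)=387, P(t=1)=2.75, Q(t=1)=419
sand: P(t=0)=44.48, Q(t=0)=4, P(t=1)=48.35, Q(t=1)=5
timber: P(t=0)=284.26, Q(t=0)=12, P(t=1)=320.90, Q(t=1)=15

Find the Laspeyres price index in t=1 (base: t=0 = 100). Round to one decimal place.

Laspeyres price index uses base-period quantities as weights.
ΣP(t=1)·Q(t=0) = 1.65×149 + 6.52×71 + 8.39×18 + 2.75×387 + 48.35×4 + 320.90×12 = 245.85 + 462.92 + 151.02 + 1064.25 + 193.4 + 3850.8 = 5968.24
ΣP(t=0)·Q(t=0) = 1.61×149 + 5.34×71 + 6.91×18 + 1.90×387 + 44.48×4 + 284.26×12 = 239.89 + 379.14 + 124.38 + 735.3 + 177.92 + 3411.12 = 5067.75
Index = 5968.24 / 5067.75 × 100 = 117.7690

117.8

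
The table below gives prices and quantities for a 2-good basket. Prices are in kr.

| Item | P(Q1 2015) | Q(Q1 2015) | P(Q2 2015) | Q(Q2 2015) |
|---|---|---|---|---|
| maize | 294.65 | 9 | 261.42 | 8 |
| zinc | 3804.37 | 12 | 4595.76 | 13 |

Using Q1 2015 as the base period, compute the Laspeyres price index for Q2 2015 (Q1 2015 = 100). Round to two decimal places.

119.04

Laspeyres price index uses base-period quantities as weights.
ΣP(Q2 2015)·Q(Q1 2015) = 261.42×9 + 4595.76×12 = 2352.78 + 55149.12 = 57501.9
ΣP(Q1 2015)·Q(Q1 2015) = 294.65×9 + 3804.37×12 = 2651.85 + 45652.44 = 48304.29
Index = 57501.9 / 48304.29 × 100 = 119.0410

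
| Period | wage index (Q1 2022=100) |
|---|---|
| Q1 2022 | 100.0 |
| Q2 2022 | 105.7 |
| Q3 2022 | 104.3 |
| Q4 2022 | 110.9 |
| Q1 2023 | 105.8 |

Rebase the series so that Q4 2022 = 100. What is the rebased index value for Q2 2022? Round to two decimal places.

95.31

Rebased(Q2 2022) = 105.7 / 110.9 × 100 = 95.3111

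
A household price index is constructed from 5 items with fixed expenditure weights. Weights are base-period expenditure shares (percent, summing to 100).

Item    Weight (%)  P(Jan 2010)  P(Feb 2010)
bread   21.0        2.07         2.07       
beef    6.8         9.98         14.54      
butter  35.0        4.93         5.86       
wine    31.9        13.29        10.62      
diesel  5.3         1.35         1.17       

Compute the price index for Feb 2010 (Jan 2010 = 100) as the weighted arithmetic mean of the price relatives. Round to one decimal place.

102.6

bread: 21.0 × (2.07/2.07) = 21.0 × 1.000000 = 21.0000
beef: 6.8 × (14.54/9.98) = 6.8 × 1.456914 = 9.9070
butter: 35.0 × (5.86/4.93) = 35.0 × 1.188641 = 41.6024
wine: 31.9 × (10.62/13.29) = 31.9 × 0.799097 = 25.4912
diesel: 5.3 × (1.17/1.35) = 5.3 × 0.866667 = 4.5933
Index = Σ wᵢ·(p₁ᵢ/p₀ᵢ) = 21.0000 + 9.9070 + 41.6024 + 25.4912 + 4.5933 = 102.5940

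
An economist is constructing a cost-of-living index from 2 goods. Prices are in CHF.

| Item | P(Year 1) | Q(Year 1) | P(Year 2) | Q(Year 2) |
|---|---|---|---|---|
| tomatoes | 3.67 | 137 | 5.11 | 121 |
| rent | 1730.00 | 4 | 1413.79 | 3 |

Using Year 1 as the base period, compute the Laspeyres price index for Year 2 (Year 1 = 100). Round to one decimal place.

85.6

Laspeyres price index uses base-period quantities as weights.
ΣP(Year 2)·Q(Year 1) = 5.11×137 + 1413.79×4 = 700.07 + 5655.16 = 6355.23
ΣP(Year 1)·Q(Year 1) = 3.67×137 + 1730.00×4 = 502.79 + 6920 = 7422.79
Index = 6355.23 / 7422.79 × 100 = 85.6178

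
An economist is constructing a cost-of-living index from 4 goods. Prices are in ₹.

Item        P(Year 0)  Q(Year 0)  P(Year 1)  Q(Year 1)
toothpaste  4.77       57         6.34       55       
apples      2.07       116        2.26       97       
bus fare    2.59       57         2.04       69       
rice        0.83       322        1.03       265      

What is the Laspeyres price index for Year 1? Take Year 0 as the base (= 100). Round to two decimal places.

115.60

Laspeyres price index uses base-period quantities as weights.
ΣP(Year 1)·Q(Year 0) = 6.34×57 + 2.26×116 + 2.04×57 + 1.03×322 = 361.38 + 262.16 + 116.28 + 331.66 = 1071.48
ΣP(Year 0)·Q(Year 0) = 4.77×57 + 2.07×116 + 2.59×57 + 0.83×322 = 271.89 + 240.12 + 147.63 + 267.26 = 926.9
Index = 1071.48 / 926.9 × 100 = 115.5982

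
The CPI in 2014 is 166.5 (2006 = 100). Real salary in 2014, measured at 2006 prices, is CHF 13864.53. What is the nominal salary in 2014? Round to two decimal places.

23084.44

Nominal = Real × (Index/100) = 13864.53 × (166.5/100)
        = 13864.53 × 1.665 = 23084.4425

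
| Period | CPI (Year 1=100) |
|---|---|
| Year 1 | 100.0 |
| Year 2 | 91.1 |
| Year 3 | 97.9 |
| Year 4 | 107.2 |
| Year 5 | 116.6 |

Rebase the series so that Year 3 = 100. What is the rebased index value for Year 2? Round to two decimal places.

Rebased(Year 2) = 91.1 / 97.9 × 100 = 93.0541

93.05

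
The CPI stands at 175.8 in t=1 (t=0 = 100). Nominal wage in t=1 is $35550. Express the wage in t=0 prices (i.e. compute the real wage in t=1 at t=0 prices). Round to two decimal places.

20221.84

Real = Nominal ÷ (Index/100) = 35550 ÷ (175.8/100)
     = 35550 ÷ 1.758 = 20221.8430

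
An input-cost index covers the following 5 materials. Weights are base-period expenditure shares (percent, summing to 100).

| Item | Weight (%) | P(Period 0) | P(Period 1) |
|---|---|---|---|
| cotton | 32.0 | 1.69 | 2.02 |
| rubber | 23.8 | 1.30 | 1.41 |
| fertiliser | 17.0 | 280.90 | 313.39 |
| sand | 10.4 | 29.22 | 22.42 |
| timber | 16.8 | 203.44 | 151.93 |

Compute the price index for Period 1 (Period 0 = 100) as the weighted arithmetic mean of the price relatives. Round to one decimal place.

cotton: 32.0 × (2.02/1.69) = 32.0 × 1.195266 = 38.2485
rubber: 23.8 × (1.41/1.30) = 23.8 × 1.084615 = 25.8138
fertiliser: 17.0 × (313.39/280.90) = 17.0 × 1.115664 = 18.9663
sand: 10.4 × (22.42/29.22) = 10.4 × 0.767283 = 7.9797
timber: 16.8 × (151.93/203.44) = 16.8 × 0.746805 = 12.5463
Index = Σ wᵢ·(p₁ᵢ/p₀ᵢ) = 38.2485 + 25.8138 + 18.9663 + 7.9797 + 12.5463 = 103.5547

103.6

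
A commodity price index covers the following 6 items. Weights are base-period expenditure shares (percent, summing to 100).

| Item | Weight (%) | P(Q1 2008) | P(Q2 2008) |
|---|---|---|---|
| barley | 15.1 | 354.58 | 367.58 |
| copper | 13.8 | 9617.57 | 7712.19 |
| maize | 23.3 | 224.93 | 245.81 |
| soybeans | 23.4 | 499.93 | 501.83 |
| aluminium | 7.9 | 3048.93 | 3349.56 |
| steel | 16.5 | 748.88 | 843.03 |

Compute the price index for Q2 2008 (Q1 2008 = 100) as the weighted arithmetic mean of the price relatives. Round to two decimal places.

102.92

barley: 15.1 × (367.58/354.58) = 15.1 × 1.036663 = 15.6536
copper: 13.8 × (7712.19/9617.57) = 13.8 × 0.801886 = 11.0660
maize: 23.3 × (245.81/224.93) = 23.3 × 1.092829 = 25.4629
soybeans: 23.4 × (501.83/499.93) = 23.4 × 1.003801 = 23.4889
aluminium: 7.9 × (3349.56/3048.93) = 7.9 × 1.098602 = 8.6790
steel: 16.5 × (843.03/748.88) = 16.5 × 1.125721 = 18.5744
Index = Σ wᵢ·(p₁ᵢ/p₀ᵢ) = 15.6536 + 11.0660 + 25.4629 + 23.4889 + 8.6790 + 18.5744 = 102.9248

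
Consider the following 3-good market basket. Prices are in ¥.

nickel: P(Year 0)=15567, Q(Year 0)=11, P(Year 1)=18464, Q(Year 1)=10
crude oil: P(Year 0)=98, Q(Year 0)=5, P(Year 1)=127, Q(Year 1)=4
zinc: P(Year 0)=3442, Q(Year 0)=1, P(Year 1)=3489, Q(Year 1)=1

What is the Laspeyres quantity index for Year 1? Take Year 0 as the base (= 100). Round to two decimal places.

91.06

Laspeyres quantity index uses base-period prices as weights.
ΣP(Year 0)·Q(Year 1) = 15567×10 + 98×4 + 3442×1 = 155670 + 392 + 3442 = 159504
ΣP(Year 0)·Q(Year 0) = 15567×11 + 98×5 + 3442×1 = 171237 + 490 + 3442 = 175169
Index = 159504 / 175169 × 100 = 91.0572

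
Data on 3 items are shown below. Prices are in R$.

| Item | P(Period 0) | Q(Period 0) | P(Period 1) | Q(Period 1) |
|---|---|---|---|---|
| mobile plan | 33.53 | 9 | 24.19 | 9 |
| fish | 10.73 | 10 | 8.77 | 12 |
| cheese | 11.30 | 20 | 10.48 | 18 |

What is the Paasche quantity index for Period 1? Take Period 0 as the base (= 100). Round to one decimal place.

Paasche quantity index uses current-period prices as weights.
ΣP(Period 1)·Q(Period 1) = 24.19×9 + 8.77×12 + 10.48×18 = 217.71 + 105.24 + 188.64 = 511.59
ΣP(Period 1)·Q(Period 0) = 24.19×9 + 8.77×10 + 10.48×20 = 217.71 + 87.7 + 209.6 = 515.01
Index = 511.59 / 515.01 × 100 = 99.3359

99.3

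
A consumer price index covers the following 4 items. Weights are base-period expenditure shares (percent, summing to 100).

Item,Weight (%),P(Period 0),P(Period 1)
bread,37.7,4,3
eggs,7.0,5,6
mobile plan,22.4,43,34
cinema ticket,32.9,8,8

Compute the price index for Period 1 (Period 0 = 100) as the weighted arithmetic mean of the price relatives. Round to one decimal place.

87.3

bread: 37.7 × (3/4) = 37.7 × 0.750000 = 28.2750
eggs: 7.0 × (6/5) = 7.0 × 1.200000 = 8.4000
mobile plan: 22.4 × (34/43) = 22.4 × 0.790698 = 17.7116
cinema ticket: 32.9 × (8/8) = 32.9 × 1.000000 = 32.9000
Index = Σ wᵢ·(p₁ᵢ/p₀ᵢ) = 28.2750 + 8.4000 + 17.7116 + 32.9000 = 87.2866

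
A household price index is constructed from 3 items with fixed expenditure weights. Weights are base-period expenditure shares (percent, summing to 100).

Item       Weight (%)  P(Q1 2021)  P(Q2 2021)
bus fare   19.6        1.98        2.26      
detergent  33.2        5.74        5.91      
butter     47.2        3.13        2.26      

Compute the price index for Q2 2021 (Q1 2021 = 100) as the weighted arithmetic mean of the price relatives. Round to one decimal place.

bus fare: 19.6 × (2.26/1.98) = 19.6 × 1.141414 = 22.3717
detergent: 33.2 × (5.91/5.74) = 33.2 × 1.029617 = 34.1833
butter: 47.2 × (2.26/3.13) = 47.2 × 0.722045 = 34.0805
Index = Σ wᵢ·(p₁ᵢ/p₀ᵢ) = 22.3717 + 34.1833 + 34.0805 = 90.6355

90.6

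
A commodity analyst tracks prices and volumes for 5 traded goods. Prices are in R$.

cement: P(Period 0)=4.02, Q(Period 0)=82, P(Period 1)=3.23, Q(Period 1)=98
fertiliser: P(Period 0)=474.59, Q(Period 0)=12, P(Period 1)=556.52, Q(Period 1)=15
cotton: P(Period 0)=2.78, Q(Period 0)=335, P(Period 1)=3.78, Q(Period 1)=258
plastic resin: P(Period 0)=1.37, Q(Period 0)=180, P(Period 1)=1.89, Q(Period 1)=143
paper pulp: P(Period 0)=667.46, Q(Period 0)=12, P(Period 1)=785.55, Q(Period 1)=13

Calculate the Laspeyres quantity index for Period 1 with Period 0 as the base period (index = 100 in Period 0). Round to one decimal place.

Laspeyres quantity index uses base-period prices as weights.
ΣP(Period 0)·Q(Period 1) = 4.02×98 + 474.59×15 + 2.78×258 + 1.37×143 + 667.46×13 = 393.96 + 7118.85 + 717.24 + 195.91 + 8676.98 = 17102.94
ΣP(Period 0)·Q(Period 0) = 4.02×82 + 474.59×12 + 2.78×335 + 1.37×180 + 667.46×12 = 329.64 + 5695.08 + 931.3 + 246.6 + 8009.52 = 15212.14
Index = 17102.94 / 15212.14 × 100 = 112.4295

112.4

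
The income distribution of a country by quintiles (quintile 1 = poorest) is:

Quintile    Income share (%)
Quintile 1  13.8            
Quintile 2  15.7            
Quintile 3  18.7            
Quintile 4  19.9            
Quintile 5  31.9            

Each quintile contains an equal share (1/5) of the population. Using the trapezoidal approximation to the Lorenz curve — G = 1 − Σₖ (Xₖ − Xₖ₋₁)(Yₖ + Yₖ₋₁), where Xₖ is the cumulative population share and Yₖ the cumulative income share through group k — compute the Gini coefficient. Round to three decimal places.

0.162

Cumulative income shares Yₖ: 0.1380, 0.2950, 0.4820, 0.6810, 1.0000
Σ (Xₖ−Xₖ₋₁)(Yₖ+Yₖ₋₁) = (1/5)(0.1380+0.0000) + (1/5)(0.2950+0.1380) + (1/5)(0.4820+0.2950) + (1/5)(0.6810+0.4820) + (1/5)(1.0000+0.6810)
  = 0.0276 + 0.0866 + 0.1554 + 0.2326 + 0.3362 = 0.8384
G = 1 − 0.8384 = 0.1616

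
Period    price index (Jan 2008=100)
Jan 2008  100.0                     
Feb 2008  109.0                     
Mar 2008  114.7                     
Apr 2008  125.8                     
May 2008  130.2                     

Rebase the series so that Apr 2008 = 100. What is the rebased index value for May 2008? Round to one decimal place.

Rebased(May 2008) = 130.2 / 125.8 × 100 = 103.4976

103.5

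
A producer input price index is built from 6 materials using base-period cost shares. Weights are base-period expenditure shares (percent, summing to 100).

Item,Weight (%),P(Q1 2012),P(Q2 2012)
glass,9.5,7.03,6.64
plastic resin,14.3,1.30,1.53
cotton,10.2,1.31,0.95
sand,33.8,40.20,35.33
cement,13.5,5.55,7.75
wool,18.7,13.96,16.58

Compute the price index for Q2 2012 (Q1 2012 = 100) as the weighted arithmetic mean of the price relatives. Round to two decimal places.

glass: 9.5 × (6.64/7.03) = 9.5 × 0.944523 = 8.9730
plastic resin: 14.3 × (1.53/1.30) = 14.3 × 1.176923 = 16.8300
cotton: 10.2 × (0.95/1.31) = 10.2 × 0.725191 = 7.3969
sand: 33.8 × (35.33/40.20) = 33.8 × 0.878856 = 29.7053
cement: 13.5 × (7.75/5.55) = 13.5 × 1.396396 = 18.8514
wool: 18.7 × (16.58/13.96) = 18.7 × 1.187679 = 22.2096
Index = Σ wᵢ·(p₁ᵢ/p₀ᵢ) = 8.9730 + 16.8300 + 7.3969 + 29.7053 + 18.8514 + 22.2096 = 103.9662

103.97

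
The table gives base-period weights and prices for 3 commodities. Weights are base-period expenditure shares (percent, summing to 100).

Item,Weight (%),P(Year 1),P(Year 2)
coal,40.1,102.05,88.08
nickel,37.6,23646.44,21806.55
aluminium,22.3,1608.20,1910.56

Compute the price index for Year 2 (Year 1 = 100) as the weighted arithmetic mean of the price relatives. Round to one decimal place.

95.8

coal: 40.1 × (88.08/102.05) = 40.1 × 0.863106 = 34.6106
nickel: 37.6 × (21806.55/23646.44) = 37.6 × 0.922192 = 34.6744
aluminium: 22.3 × (1910.56/1608.20) = 22.3 × 1.188011 = 26.4927
Index = Σ wᵢ·(p₁ᵢ/p₀ᵢ) = 34.6106 + 34.6744 + 26.4927 = 95.7776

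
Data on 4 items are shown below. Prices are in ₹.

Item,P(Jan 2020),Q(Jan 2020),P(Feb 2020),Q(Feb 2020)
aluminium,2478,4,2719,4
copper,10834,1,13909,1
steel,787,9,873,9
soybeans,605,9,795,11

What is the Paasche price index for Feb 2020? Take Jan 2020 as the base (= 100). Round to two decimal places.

Paasche price index uses current-period quantities as weights.
ΣP(Feb 2020)·Q(Feb 2020) = 2719×4 + 13909×1 + 873×9 + 795×11 = 10876 + 13909 + 7857 + 8745 = 41387
ΣP(Jan 2020)·Q(Feb 2020) = 2478×4 + 10834×1 + 787×9 + 605×11 = 9912 + 10834 + 7083 + 6655 = 34484
Index = 41387 / 34484 × 100 = 120.0180

120.02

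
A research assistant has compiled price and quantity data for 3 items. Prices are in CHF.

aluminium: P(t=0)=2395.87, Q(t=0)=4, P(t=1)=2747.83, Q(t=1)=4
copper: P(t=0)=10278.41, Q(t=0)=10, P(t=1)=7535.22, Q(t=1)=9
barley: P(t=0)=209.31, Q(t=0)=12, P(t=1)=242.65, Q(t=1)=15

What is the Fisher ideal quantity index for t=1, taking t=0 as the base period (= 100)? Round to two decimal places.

91.99

Laspeyres component (base-period weights):
ΣP(t=0)Q(t=1) = 2395.87×4 + 10278.41×9 + 209.31×15 = 9583.48 + 92505.69 + 3139.65 = 105228.82
ΣP(t=0)Q(t=0) = 2395.87×4 + 10278.41×10 + 209.31×12 = 9583.48 + 102784.1 + 2511.72 = 114879.3
L = 105228.82 / 114879.3 × 100 = 91.5995
Paasche component (current-period weights):
ΣP(t=1)Q(t=1) = 2747.83×4 + 7535.22×9 + 242.65×15 = 10991.32 + 67816.98 + 3639.75 = 82448.05
ΣP(t=1)Q(t=0) = 2747.83×4 + 7535.22×10 + 242.65×12 = 10991.32 + 75352.2 + 2911.8 = 89255.32
P = 82448.05 / 89255.32 × 100 = 92.3733
Fisher = √(L × P) = √(91.5995 × 92.3733) = 91.9855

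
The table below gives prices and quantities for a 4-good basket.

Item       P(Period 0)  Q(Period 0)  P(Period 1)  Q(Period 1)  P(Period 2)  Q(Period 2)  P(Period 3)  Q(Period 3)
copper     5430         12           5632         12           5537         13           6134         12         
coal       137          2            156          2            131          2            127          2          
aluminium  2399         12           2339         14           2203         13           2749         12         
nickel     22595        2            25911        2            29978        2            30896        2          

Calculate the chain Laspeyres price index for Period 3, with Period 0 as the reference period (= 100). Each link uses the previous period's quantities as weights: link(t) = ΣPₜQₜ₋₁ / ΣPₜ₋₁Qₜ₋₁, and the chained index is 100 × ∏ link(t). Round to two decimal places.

Link Period 0→Period 1:
ΣP(Period 1)Q(Period 0) = 5632×12 + 156×2 + 2339×12 + 25911×2 = 67584 + 312 + 28068 + 51822 = 147786
ΣP(Period 0)Q(Period 0) = 5430×12 + 137×2 + 2399×12 + 22595×2 = 65160 + 274 + 28788 + 45190 = 139412
link = 147786/139412 = 1.060067
Link Period 1→Period 2:
ΣP(Period 2)Q(Period 1) = 5537×12 + 131×2 + 2203×14 + 29978×2 = 66444 + 262 + 30842 + 59956 = 157504
ΣP(Period 1)Q(Period 1) = 5632×12 + 156×2 + 2339×14 + 25911×2 = 67584 + 312 + 32746 + 51822 = 152464
link = 157504/152464 = 1.033057
Link Period 2→Period 3:
ΣP(Period 3)Q(Period 2) = 6134×13 + 127×2 + 2749×13 + 30896×2 = 79742 + 254 + 35737 + 61792 = 177525
ΣP(Period 2)Q(Period 2) = 5537×13 + 131×2 + 2203×13 + 29978×2 = 71981 + 262 + 28639 + 59956 = 160838
link = 177525/160838 = 1.103750
Chained index = 100 × 1.060067 × 1.033057 × 1.103750 = 120.8727

120.87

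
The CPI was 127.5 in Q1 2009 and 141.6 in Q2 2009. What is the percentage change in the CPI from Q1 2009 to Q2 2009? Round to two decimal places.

11.06%

Change = (141.6 − 127.5) / 127.5 × 100
       = 14.1 / 127.5 × 100 = 11.0588%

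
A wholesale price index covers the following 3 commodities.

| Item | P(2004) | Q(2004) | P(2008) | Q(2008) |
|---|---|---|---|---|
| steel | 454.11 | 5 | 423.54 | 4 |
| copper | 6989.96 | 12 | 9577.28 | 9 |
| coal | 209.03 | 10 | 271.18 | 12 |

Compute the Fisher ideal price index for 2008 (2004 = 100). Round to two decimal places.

135.64

Laspeyres component (base-period weights):
ΣP(2008)Q(2004) = 423.54×5 + 9577.28×12 + 271.18×10 = 2117.7 + 114927.36 + 2711.8 = 119756.86
ΣP(2004)Q(2004) = 454.11×5 + 6989.96×12 + 209.03×10 = 2270.55 + 83879.52 + 2090.3 = 88240.37
L = 119756.86 / 88240.37 × 100 = 135.7166
Paasche component (current-period weights):
ΣP(2008)Q(2008) = 423.54×4 + 9577.28×9 + 271.18×12 = 1694.16 + 86195.52 + 3254.16 = 91143.84
ΣP(2004)Q(2008) = 454.11×4 + 6989.96×9 + 209.03×12 = 1816.44 + 62909.64 + 2508.36 = 67234.44
P = 91143.84 / 67234.44 × 100 = 135.5612
Fisher = √(L × P) = √(135.7166 × 135.5612) = 135.6389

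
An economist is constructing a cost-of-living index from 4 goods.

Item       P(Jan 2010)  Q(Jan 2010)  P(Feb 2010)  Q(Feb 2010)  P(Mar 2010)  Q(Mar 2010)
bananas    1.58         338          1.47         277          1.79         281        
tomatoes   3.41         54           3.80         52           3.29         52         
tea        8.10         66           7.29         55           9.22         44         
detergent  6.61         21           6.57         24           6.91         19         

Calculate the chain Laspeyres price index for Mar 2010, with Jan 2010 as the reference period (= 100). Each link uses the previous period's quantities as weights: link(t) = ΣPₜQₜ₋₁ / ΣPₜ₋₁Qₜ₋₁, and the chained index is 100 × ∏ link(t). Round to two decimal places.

Link Jan 2010→Feb 2010:
ΣP(Feb 2010)Q(Jan 2010) = 1.47×338 + 3.80×54 + 7.29×66 + 6.57×21 = 496.86 + 205.2 + 481.14 + 137.97 = 1321.17
ΣP(Jan 2010)Q(Jan 2010) = 1.58×338 + 3.41×54 + 8.10×66 + 6.61×21 = 534.04 + 184.14 + 534.6 + 138.81 = 1391.59
link = 1321.17/1391.59 = 0.949396
Link Feb 2010→Mar 2010:
ΣP(Mar 2010)Q(Feb 2010) = 1.79×277 + 3.29×52 + 9.22×55 + 6.91×24 = 495.83 + 171.08 + 507.1 + 165.84 = 1339.85
ΣP(Feb 2010)Q(Feb 2010) = 1.47×277 + 3.80×52 + 7.29×55 + 6.57×24 = 407.19 + 197.6 + 400.95 + 157.68 = 1163.42
link = 1339.85/1163.42 = 1.151648
Chained index = 100 × 0.949396 × 1.151648 = 109.3370

109.34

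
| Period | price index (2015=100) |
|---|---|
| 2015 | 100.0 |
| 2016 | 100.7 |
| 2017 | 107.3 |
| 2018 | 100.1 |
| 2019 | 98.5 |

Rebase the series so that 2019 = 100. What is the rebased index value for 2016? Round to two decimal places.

102.23

Rebased(2016) = 100.7 / 98.5 × 100 = 102.2335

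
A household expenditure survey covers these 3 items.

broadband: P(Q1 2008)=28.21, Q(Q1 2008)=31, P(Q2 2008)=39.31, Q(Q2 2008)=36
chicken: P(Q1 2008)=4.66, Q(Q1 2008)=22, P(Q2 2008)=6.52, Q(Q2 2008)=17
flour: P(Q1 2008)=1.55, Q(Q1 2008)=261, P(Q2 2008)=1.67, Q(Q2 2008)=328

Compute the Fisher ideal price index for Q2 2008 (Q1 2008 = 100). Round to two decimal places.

Laspeyres component (base-period weights):
ΣP(Q2 2008)Q(Q1 2008) = 39.31×31 + 6.52×22 + 1.67×261 = 1218.61 + 143.44 + 435.87 = 1797.92
ΣP(Q1 2008)Q(Q1 2008) = 28.21×31 + 4.66×22 + 1.55×261 = 874.51 + 102.52 + 404.55 = 1381.58
L = 1797.92 / 1381.58 × 100 = 130.1351
Paasche component (current-period weights):
ΣP(Q2 2008)Q(Q2 2008) = 39.31×36 + 6.52×17 + 1.67×328 = 1415.16 + 110.84 + 547.76 = 2073.76
ΣP(Q1 2008)Q(Q2 2008) = 28.21×36 + 4.66×17 + 1.55×328 = 1015.56 + 79.22 + 508.4 = 1603.18
P = 2073.76 / 1603.18 × 100 = 129.3529
Fisher = √(L × P) = √(130.1351 × 129.3529) = 129.7434

129.74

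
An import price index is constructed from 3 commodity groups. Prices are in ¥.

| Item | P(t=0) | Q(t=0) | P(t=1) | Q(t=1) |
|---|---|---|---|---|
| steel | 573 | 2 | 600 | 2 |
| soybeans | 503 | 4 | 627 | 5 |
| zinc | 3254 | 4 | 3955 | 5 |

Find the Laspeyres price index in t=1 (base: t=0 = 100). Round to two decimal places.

Laspeyres price index uses base-period quantities as weights.
ΣP(t=1)·Q(t=0) = 600×2 + 627×4 + 3955×4 = 1200 + 2508 + 15820 = 19528
ΣP(t=0)·Q(t=0) = 573×2 + 503×4 + 3254×4 = 1146 + 2012 + 13016 = 16174
Index = 19528 / 16174 × 100 = 120.7370

120.74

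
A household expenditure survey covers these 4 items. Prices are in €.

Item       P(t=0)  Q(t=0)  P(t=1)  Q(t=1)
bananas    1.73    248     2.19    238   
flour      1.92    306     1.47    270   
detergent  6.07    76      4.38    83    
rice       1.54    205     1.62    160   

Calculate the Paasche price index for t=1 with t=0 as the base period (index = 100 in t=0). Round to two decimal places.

Paasche price index uses current-period quantities as weights.
ΣP(t=1)·Q(t=1) = 2.19×238 + 1.47×270 + 4.38×83 + 1.62×160 = 521.22 + 396.9 + 363.54 + 259.2 = 1540.86
ΣP(t=0)·Q(t=1) = 1.73×238 + 1.92×270 + 6.07×83 + 1.54×160 = 411.74 + 518.4 + 503.81 + 246.4 = 1680.35
Index = 1540.86 / 1680.35 × 100 = 91.6988

91.70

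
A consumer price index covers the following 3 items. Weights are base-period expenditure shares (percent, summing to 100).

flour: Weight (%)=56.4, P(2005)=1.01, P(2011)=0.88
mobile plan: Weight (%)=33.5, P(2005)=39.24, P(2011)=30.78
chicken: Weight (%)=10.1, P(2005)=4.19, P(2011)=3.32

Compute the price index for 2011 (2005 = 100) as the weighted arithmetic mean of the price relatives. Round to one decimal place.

83.4

flour: 56.4 × (0.88/1.01) = 56.4 × 0.871287 = 49.1406
mobile plan: 33.5 × (30.78/39.24) = 33.5 × 0.784404 = 26.2775
chicken: 10.1 × (3.32/4.19) = 10.1 × 0.792363 = 8.0029
Index = Σ wᵢ·(p₁ᵢ/p₀ᵢ) = 49.1406 + 26.2775 + 8.0029 = 83.4210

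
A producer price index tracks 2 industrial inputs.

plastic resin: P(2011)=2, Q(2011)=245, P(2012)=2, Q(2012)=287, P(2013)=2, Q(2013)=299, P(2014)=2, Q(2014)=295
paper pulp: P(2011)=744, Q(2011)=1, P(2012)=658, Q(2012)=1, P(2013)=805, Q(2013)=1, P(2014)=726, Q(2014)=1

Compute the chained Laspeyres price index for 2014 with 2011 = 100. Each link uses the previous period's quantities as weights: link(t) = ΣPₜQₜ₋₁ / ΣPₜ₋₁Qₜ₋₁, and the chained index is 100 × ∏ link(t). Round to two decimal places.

Link 2011→2012:
ΣP(2012)Q(2011) = 2×245 + 658×1 = 490 + 658 = 1148
ΣP(2011)Q(2011) = 2×245 + 744×1 = 490 + 744 = 1234
link = 1148/1234 = 0.930308
Link 2012→2013:
ΣP(2013)Q(2012) = 2×287 + 805×1 = 574 + 805 = 1379
ΣP(2012)Q(2012) = 2×287 + 658×1 = 574 + 658 = 1232
link = 1379/1232 = 1.119318
Link 2013→2014:
ΣP(2014)Q(2013) = 2×299 + 726×1 = 598 + 726 = 1324
ΣP(2013)Q(2013) = 2×299 + 805×1 = 598 + 805 = 1403
link = 1324/1403 = 0.943692
Chained index = 100 × 0.930308 × 1.119318 × 0.943692 = 98.2677

98.27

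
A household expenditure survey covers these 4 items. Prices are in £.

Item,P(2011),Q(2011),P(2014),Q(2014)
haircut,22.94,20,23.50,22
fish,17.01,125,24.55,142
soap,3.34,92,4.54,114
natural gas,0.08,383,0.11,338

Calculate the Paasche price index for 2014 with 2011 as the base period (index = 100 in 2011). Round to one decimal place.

137.0

Paasche price index uses current-period quantities as weights.
ΣP(2014)·Q(2014) = 23.50×22 + 24.55×142 + 4.54×114 + 0.11×338 = 517 + 3486.1 + 517.56 + 37.18 = 4557.84
ΣP(2011)·Q(2014) = 22.94×22 + 17.01×142 + 3.34×114 + 0.08×338 = 504.68 + 2415.42 + 380.76 + 27.04 = 3327.9
Index = 4557.84 / 3327.9 × 100 = 136.9584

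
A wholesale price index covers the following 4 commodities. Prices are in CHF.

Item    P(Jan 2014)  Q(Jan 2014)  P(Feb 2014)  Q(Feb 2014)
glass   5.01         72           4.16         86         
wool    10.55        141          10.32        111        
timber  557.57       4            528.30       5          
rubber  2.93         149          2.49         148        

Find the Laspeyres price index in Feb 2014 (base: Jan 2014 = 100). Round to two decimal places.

93.88

Laspeyres price index uses base-period quantities as weights.
ΣP(Feb 2014)·Q(Jan 2014) = 4.16×72 + 10.32×141 + 528.30×4 + 2.49×149 = 299.52 + 1455.12 + 2113.2 + 371.01 = 4238.85
ΣP(Jan 2014)·Q(Jan 2014) = 5.01×72 + 10.55×141 + 557.57×4 + 2.93×149 = 360.72 + 1487.55 + 2230.28 + 436.57 = 4515.12
Index = 4238.85 / 4515.12 × 100 = 93.8812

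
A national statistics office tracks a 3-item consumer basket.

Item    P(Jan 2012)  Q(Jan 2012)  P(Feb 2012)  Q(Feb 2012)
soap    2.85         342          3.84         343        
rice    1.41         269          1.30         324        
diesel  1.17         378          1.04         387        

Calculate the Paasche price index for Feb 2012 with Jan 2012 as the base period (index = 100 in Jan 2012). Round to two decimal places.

Paasche price index uses current-period quantities as weights.
ΣP(Feb 2012)·Q(Feb 2012) = 3.84×343 + 1.30×324 + 1.04×387 = 1317.12 + 421.2 + 402.48 = 2140.8
ΣP(Jan 2012)·Q(Feb 2012) = 2.85×343 + 1.41×324 + 1.17×387 = 977.55 + 456.84 + 452.79 = 1887.18
Index = 2140.8 / 1887.18 × 100 = 113.4391

113.44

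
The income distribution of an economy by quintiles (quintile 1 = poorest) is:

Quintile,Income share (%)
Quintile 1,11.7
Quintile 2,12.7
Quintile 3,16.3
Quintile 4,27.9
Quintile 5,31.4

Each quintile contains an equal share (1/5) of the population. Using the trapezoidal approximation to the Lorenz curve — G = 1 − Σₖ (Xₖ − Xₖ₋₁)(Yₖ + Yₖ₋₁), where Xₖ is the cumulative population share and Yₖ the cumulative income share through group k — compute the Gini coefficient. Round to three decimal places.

Cumulative income shares Yₖ: 0.1170, 0.2440, 0.4070, 0.6860, 1.0000
Σ (Xₖ−Xₖ₋₁)(Yₖ+Yₖ₋₁) = (1/5)(0.1170+0.0000) + (1/5)(0.2440+0.1170) + (1/5)(0.4070+0.2440) + (1/5)(0.6860+0.4070) + (1/5)(1.0000+0.6860)
  = 0.0234 + 0.0722 + 0.1302 + 0.2186 + 0.3372 = 0.7816
G = 1 − 0.7816 = 0.2184

0.218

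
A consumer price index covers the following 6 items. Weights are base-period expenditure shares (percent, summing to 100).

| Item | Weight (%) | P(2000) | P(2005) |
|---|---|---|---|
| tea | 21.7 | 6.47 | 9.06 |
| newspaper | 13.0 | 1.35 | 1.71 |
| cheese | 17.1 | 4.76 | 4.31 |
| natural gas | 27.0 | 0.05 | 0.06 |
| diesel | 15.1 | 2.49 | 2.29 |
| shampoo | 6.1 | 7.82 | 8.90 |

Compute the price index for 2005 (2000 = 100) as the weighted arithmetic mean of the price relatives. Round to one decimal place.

tea: 21.7 × (9.06/6.47) = 21.7 × 1.400309 = 30.3867
newspaper: 13.0 × (1.71/1.35) = 13.0 × 1.266667 = 16.4667
cheese: 17.1 × (4.31/4.76) = 17.1 × 0.905462 = 15.4834
natural gas: 27.0 × (0.06/0.05) = 27.0 × 1.200000 = 32.4000
diesel: 15.1 × (2.29/2.49) = 15.1 × 0.919679 = 13.8871
shampoo: 6.1 × (8.90/7.82) = 6.1 × 1.138107 = 6.9425
Index = Σ wᵢ·(p₁ᵢ/p₀ᵢ) = 30.3867 + 16.4667 + 15.4834 + 32.4000 + 13.8871 + 6.9425 = 115.5664

115.6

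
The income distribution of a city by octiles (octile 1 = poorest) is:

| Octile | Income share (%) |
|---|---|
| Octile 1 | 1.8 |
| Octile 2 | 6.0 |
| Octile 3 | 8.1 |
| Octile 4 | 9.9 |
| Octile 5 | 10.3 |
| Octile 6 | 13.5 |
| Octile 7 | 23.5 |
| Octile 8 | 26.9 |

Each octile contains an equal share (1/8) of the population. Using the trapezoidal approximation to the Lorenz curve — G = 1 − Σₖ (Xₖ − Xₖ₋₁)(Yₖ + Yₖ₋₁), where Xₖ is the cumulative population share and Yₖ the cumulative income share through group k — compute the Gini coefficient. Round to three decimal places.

Cumulative income shares Yₖ: 0.0180, 0.0780, 0.1590, 0.2580, 0.3610, 0.4960, 0.7310, 1.0000
Σ (Xₖ−Xₖ₋₁)(Yₖ+Yₖ₋₁) = (1/8)(0.0180+0.0000) + (1/8)(0.0780+0.0180) + (1/8)(0.1590+0.0780) + (1/8)(0.2580+0.1590) + (1/8)(0.3610+0.2580) + (1/8)(0.4960+0.3610) + (1/8)(0.7310+0.4960) + (1/8)(1.0000+0.7310)
  = 0.0023 + 0.0120 + 0.0296 + 0.0521 + 0.0774 + 0.1071 + 0.1534 + 0.2164 = 0.6502
G = 1 − 0.6502 = 0.3498

0.350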